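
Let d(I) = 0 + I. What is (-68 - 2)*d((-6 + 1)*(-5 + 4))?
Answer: -350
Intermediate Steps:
d(I) = I
(-68 - 2)*d((-6 + 1)*(-5 + 4)) = (-68 - 2)*((-6 + 1)*(-5 + 4)) = -(-350)*(-1) = -70*5 = -350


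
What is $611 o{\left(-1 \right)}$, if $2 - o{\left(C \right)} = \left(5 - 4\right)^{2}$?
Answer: $611$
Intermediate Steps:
$o{\left(C \right)} = 1$ ($o{\left(C \right)} = 2 - \left(5 - 4\right)^{2} = 2 - 1^{2} = 2 - 1 = 1$)
$611 o{\left(-1 \right)} = 611 \cdot 1 = 611$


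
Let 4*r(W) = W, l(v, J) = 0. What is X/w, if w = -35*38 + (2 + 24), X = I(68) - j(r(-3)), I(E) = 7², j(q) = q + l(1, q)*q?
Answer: -199/5216 ≈ -0.038152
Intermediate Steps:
r(W) = W/4
j(q) = q (j(q) = q + 0*q = q + 0 = q)
I(E) = 49
X = 199/4 (X = 49 - (-3)/4 = 49 - 1*(-¾) = 49 + ¾ = 199/4 ≈ 49.750)
w = -1304 (w = -1330 + 26 = -1304)
X/w = (199/4)/(-1304) = (199/4)*(-1/1304) = -199/5216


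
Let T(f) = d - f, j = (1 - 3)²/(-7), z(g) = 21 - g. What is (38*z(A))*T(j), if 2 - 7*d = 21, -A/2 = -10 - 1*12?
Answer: 13110/7 ≈ 1872.9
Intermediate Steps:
A = 44 (A = -2*(-10 - 1*12) = -2*(-10 - 12) = -2*(-22) = 44)
d = -19/7 (d = 2/7 - ⅐*21 = 2/7 - 3 = -19/7 ≈ -2.7143)
j = -4/7 (j = (-2)²*(-⅐) = 4*(-⅐) = -4/7 ≈ -0.57143)
T(f) = -19/7 - f
(38*z(A))*T(j) = (38*(21 - 1*44))*(-19/7 - 1*(-4/7)) = (38*(21 - 44))*(-19/7 + 4/7) = (38*(-23))*(-15/7) = -874*(-15/7) = 13110/7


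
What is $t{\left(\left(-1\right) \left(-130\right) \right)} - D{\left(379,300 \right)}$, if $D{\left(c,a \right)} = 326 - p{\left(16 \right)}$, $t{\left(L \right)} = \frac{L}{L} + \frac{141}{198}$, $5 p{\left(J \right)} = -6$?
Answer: $- \frac{107411}{330} \approx -325.49$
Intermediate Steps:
$p{\left(J \right)} = - \frac{6}{5}$ ($p{\left(J \right)} = \frac{1}{5} \left(-6\right) = - \frac{6}{5}$)
$t{\left(L \right)} = \frac{113}{66}$ ($t{\left(L \right)} = 1 + 141 \cdot \frac{1}{198} = 1 + \frac{47}{66} = \frac{113}{66}$)
$D{\left(c,a \right)} = \frac{1636}{5}$ ($D{\left(c,a \right)} = 326 - - \frac{6}{5} = 326 + \frac{6}{5} = \frac{1636}{5}$)
$t{\left(\left(-1\right) \left(-130\right) \right)} - D{\left(379,300 \right)} = \frac{113}{66} - \frac{1636}{5} = - \frac{107411}{330}$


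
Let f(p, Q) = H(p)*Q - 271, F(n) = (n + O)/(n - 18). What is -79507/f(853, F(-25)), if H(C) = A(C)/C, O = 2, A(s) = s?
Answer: 3418801/11630 ≈ 293.96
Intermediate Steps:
F(n) = (2 + n)/(-18 + n) (F(n) = (n + 2)/(n - 18) = (2 + n)/(-18 + n))
H(C) = 1 (H(C) = C/C = 1)
f(p, Q) = -271 + Q (f(p, Q) = 1*Q - 271 = Q - 271 = -271 + Q)
-79507/f(853, F(-25)) = -79507/(-271 + (2 - 25)/(-18 - 25)) = -79507/(-271 - 23/(-43)) = -79507/(-271 - 1/43*(-23)) = -79507/(-271 + 23/43) = -79507/(-11630/43) = -79507*(-43/11630) = 3418801/11630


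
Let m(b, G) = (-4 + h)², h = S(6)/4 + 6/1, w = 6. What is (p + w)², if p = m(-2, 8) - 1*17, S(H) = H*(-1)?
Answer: 1849/16 ≈ 115.56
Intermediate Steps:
S(H) = -H
h = 9/2 (h = -1*6/4 + 6/1 = -6*¼ + 6*1 = -3/2 + 6 = 9/2 ≈ 4.5000)
m(b, G) = ¼ (m(b, G) = (-4 + 9/2)² = (½)² = ¼)
p = -67/4 (p = ¼ - 1*17 = ¼ - 17 = -67/4 ≈ -16.750)
(p + w)² = (-67/4 + 6)² = (-43/4)² = 1849/16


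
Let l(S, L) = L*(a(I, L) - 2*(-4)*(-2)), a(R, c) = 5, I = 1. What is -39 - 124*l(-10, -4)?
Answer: -5495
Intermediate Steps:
l(S, L) = -11*L (l(S, L) = L*(5 - 2*(-4)*(-2)) = L*(5 + 8*(-2)) = L*(5 - 16) = L*(-11) = -11*L)
-39 - 124*l(-10, -4) = -39 - (-1364)*(-4) = -39 - 124*44 = -39 - 5456 = -5495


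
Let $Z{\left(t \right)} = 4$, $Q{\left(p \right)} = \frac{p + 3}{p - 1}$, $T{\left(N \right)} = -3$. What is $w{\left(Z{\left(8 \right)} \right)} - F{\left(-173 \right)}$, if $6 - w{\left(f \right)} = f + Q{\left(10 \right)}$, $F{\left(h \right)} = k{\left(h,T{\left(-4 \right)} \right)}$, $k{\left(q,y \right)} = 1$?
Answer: $- \frac{4}{9} \approx -0.44444$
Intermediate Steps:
$F{\left(h \right)} = 1$
$Q{\left(p \right)} = \frac{3 + p}{-1 + p}$
$w{\left(f \right)} = \frac{41}{9} - f$ ($w{\left(f \right)} = 6 - \left(f + \frac{3 + 10}{-1 + 10}\right) = 6 - \left(f + \frac{1}{9} \cdot 13\right) = 6 - \left(f + \frac{13}{9}\right) = 6 - \left(\frac{13}{9} + f\right) = \frac{41}{9} - f$)
$w{\left(Z{\left(8 \right)} \right)} - F{\left(-173 \right)} = \left(\frac{41}{9} - 4\right) - 1 = \frac{5}{9} - 1 = - \frac{4}{9}$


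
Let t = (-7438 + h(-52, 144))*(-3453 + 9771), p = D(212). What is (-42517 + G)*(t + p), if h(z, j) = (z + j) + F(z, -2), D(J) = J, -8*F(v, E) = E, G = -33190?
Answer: 7027159549411/2 ≈ 3.5136e+12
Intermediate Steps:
F(v, E) = -E/8
p = 212
h(z, j) = ¼ + j + z (h(z, j) = (z + j) - ⅛*(-2) = (j + z) + ¼ = ¼ + j + z)
t = -92820897/2 (t = (-7438 + (¼ + 144 - 52))*(-3453 + 9771) = (-7438 + 369/4)*6318 = -29383/4*6318 = -92820897/2 ≈ -4.6410e+7)
(-42517 + G)*(t + p) = (-42517 - 33190)*(-92820897/2 + 212) = -75707*(-92820473/2) = 7027159549411/2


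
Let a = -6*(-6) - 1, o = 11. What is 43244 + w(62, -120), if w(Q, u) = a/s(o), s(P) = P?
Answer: 475719/11 ≈ 43247.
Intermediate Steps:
a = 35 (a = 36 - 1 = 35)
w(Q, u) = 35/11
43244 + w(62, -120) = 43244 + 35/11 = 475719/11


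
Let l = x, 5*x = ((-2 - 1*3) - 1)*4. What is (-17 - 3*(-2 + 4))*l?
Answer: 552/5 ≈ 110.40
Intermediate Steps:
x = -24/5 (x = (((-2 - 1*3) - 1)*4)/5 = (((-2 - 3) - 1)*4)/5 = ((-5 - 1)*4)/5 = (-6*4)/5 = (1/5)*(-24) = -24/5 ≈ -4.8000)
l = -24/5 ≈ -4.8000
(-17 - 3*(-2 + 4))*l = (-17 - 3*(-2 + 4))*(-24/5) = (-17 - 3*2)*(-24/5) = (-17 - 6)*(-24/5) = -23*(-24/5) = 552/5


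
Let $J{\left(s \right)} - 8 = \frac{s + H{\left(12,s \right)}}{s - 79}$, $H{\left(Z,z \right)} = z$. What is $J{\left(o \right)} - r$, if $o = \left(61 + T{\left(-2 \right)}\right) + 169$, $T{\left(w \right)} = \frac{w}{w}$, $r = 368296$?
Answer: $- \frac{27989657}{76} \approx -3.6829 \cdot 10^{5}$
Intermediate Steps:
$T{\left(w \right)} = 1$
$o = 231$ ($o = \left(61 + 1\right) + 169 = 62 + 169 = 231$)
$J{\left(s \right)} = 8 + \frac{2 s}{-79 + s}$ ($J{\left(s \right)} = 8 + \frac{s + s}{s - 79} = 8 + \frac{2 s}{-79 + s}$)
$J{\left(o \right)} - r = \frac{2 \left(-316 + 5 \cdot 231\right)}{-79 + 231} - 368296 = \frac{2 \left(-316 + 1155\right)}{152} - 368296 = 2 \cdot \frac{1}{152} \cdot 839 - 368296 = \frac{839}{76} - 368296 = - \frac{27989657}{76}$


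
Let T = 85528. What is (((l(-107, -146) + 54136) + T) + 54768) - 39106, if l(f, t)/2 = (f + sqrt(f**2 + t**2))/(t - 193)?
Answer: 52655728/339 - 2*sqrt(32765)/339 ≈ 1.5533e+5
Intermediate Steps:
l(f, t) = 2*(f + sqrt(f**2 + t**2))/(-193 + t) (l(f, t) = 2*((f + sqrt(f**2 + t**2))/(t - 193)) = 2*((f + sqrt(f**2 + t**2))/(-193 + t)) = 2*(f + sqrt(f**2 + t**2))/(-193 + t))
(((l(-107, -146) + 54136) + T) + 54768) - 39106 = (((2*(-107 + sqrt((-107)**2 + (-146)**2))/(-193 - 146) + 54136) + 85528) + 54768) - 39106 = (((2*(-107 + sqrt(11449 + 21316))/(-339) + 54136) + 85528) + 54768) - 39106 = (((2*(-1/339)*(-107 + sqrt(32765)) + 54136) + 85528) + 54768) - 39106 = ((((214/339 - 2*sqrt(32765)/339) + 54136) + 85528) + 54768) - 39106 = (((18352318/339 - 2*sqrt(32765)/339) + 85528) + 54768) - 39106 = ((47346310/339 - 2*sqrt(32765)/339) + 54768) - 39106 = (65912662/339 - 2*sqrt(32765)/339) - 39106 = 52655728/339 - 2*sqrt(32765)/339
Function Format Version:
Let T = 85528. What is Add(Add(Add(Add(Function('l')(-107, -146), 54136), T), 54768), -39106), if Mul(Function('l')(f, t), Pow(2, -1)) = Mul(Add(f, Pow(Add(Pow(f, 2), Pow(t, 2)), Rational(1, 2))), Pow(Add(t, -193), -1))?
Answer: Add(Rational(52655728, 339), Mul(Rational(-2, 339), Pow(32765, Rational(1, 2)))) ≈ 1.5533e+5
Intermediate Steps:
Function('l')(f, t) = Mul(2, Pow(Add(-193, t), -1), Add(f, Pow(Add(Pow(f, 2), Pow(t, 2)), Rational(1, 2)))) (Function('l')(f, t) = Mul(2, Mul(Add(f, Pow(Add(Pow(f, 2), Pow(t, 2)), Rational(1, 2))), Pow(Add(t, -193), -1))) = Mul(2, Mul(Add(f, Pow(Add(Pow(f, 2), Pow(t, 2)), Rational(1, 2))), Pow(Add(-193, t), -1))) = Mul(2, Mul(Pow(Add(-193, t), -1), Add(f, Pow(Add(Pow(f, 2), Pow(t, 2)), Rational(1, 2))))) = Mul(2, Pow(Add(-193, t), -1), Add(f, Pow(Add(Pow(f, 2), Pow(t, 2)), Rational(1, 2)))))
Add(Add(Add(Add(Function('l')(-107, -146), 54136), T), 54768), -39106) = Add(Add(Add(Add(Mul(2, Pow(Add(-193, -146), -1), Add(-107, Pow(Add(Pow(-107, 2), Pow(-146, 2)), Rational(1, 2)))), 54136), 85528), 54768), -39106) = Add(Add(Add(Add(Mul(2, Pow(-339, -1), Add(-107, Pow(Add(11449, 21316), Rational(1, 2)))), 54136), 85528), 54768), -39106) = Add(Add(Add(Add(Mul(2, Rational(-1, 339), Add(-107, Pow(32765, Rational(1, 2)))), 54136), 85528), 54768), -39106) = Add(Add(Add(Add(Add(Rational(214, 339), Mul(Rational(-2, 339), Pow(32765, Rational(1, 2)))), 54136), 85528), 54768), -39106) = Add(Add(Add(Add(Rational(18352318, 339), Mul(Rational(-2, 339), Pow(32765, Rational(1, 2)))), 85528), 54768), -39106) = Add(Add(Add(Rational(47346310, 339), Mul(Rational(-2, 339), Pow(32765, Rational(1, 2)))), 54768), -39106) = Add(Add(Rational(65912662, 339), Mul(Rational(-2, 339), Pow(32765, Rational(1, 2)))), -39106) = Add(Rational(52655728, 339), Mul(Rational(-2, 339), Pow(32765, Rational(1, 2))))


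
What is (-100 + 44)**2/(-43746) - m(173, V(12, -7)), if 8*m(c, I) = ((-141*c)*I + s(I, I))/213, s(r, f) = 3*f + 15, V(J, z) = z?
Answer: -1245792419/12423864 ≈ -100.27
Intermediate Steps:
s(r, f) = 15 + 3*f
m(c, I) = 5/568 + I/568 - 47*I*c/568 (m(c, I) = (((-141*c)*I + (15 + 3*I))/213)/8 = ((-141*I*c + (15 + 3*I))*(1/213))/8 = ((15 + 3*I - 141*I*c)*(1/213))/8 = (5/71 + I/71 - 47*I*c/71)/8 = 5/568 + I/568 - 47*I*c/568)
(-100 + 44)**2/(-43746) - m(173, V(12, -7)) = (-100 + 44)**2/(-43746) - (5/568 + (1/568)*(-7) - 47/568*(-7)*173) = (-56)**2*(-1/43746) - (5/568 - 7/568 + 56917/568) = 3136*(-1/43746) - 1*56915/568 = -1568/21873 - 56915/568 = -1245792419/12423864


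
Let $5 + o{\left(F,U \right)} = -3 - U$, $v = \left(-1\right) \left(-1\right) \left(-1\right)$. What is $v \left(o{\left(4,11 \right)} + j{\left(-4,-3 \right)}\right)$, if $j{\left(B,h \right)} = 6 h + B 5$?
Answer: $57$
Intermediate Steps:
$j{\left(B,h \right)} = 5 B + 6 h$ ($j{\left(B,h \right)} = 6 h + 5 B = 5 B + 6 h$)
$v = -1$ ($v = 1 \left(-1\right) = -1$)
$o{\left(F,U \right)} = -8 - U$ ($o{\left(F,U \right)} = -5 - \left(3 + U\right) = -8 - U$)
$v \left(o{\left(4,11 \right)} + j{\left(-4,-3 \right)}\right) = - (\left(-8 - 11\right) + \left(5 \left(-4\right) + 6 \left(-3\right)\right)) = - (\left(-8 - 11\right) - 38) = - (-19 - 38) = \left(-1\right) \left(-57\right) = 57$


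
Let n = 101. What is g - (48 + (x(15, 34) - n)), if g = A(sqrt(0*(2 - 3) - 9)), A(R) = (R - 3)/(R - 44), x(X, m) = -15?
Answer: 132401/1945 - 123*I/1945 ≈ 68.073 - 0.063239*I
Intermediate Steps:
A(R) = (-3 + R)/(-44 + R)
g = (-44 - 3*I)*(-3 + 3*I)/1945 (g = (-3 + sqrt(0*(2 - 3) - 9))/(-44 + sqrt(0*(2 - 3) - 9)) = (-3 + sqrt(0*(-1) - 9))/(-44 + sqrt(0*(-1) - 9)) = (-3 + sqrt(0 - 9))/(-44 + sqrt(0 - 9)) = (-3 + sqrt(-9))/(-44 + sqrt(-9)) = (-3 + 3*I)/(-44 + 3*I) = ((-44 - 3*I)/1945)*(-3 + 3*I) = (-44 - 3*I)*(-3 + 3*I)/1945 ≈ 0.072494 - 0.063239*I)
g - (48 + (x(15, 34) - n)) = (141/1945 - 123*I/1945) - (48 + (-15 - 1*101)) = (141/1945 - 123*I/1945) - (48 + (-15 - 101)) = (141/1945 - 123*I/1945) - (48 - 116) = (141/1945 - 123*I/1945) - 1*(-68) = (141/1945 - 123*I/1945) + 68 = 132401/1945 - 123*I/1945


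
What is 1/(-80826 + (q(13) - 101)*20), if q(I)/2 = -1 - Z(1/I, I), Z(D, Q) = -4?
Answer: -1/82726 ≈ -1.2088e-5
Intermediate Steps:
q(I) = 6 (q(I) = 2*(-1 - 1*(-4)) = 2*(-1 + 4) = 2*3 = 6)
1/(-80826 + (q(13) - 101)*20) = 1/(-80826 + (6 - 101)*20) = 1/(-80826 - 95*20) = 1/(-80826 - 1900) = 1/(-82726) = -1/82726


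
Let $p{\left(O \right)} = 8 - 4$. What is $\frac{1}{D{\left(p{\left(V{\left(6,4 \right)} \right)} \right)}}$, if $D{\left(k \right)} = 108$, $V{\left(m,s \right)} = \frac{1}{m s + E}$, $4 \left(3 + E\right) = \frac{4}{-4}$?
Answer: $\frac{1}{108} \approx 0.0092593$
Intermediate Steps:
$E = - \frac{13}{4}$ ($E = -3 + \frac{4 \frac{1}{-4}}{4} = -3 + \frac{4 \left(- \frac{1}{4}\right)}{4} = -3 + \frac{1}{4} \left(-1\right) = -3 - \frac{1}{4} = - \frac{13}{4} \approx -3.25$)
$V{\left(m,s \right)} = \frac{1}{- \frac{13}{4} + m s}$ ($V{\left(m,s \right)} = \frac{1}{m s - \frac{13}{4}} = \frac{1}{- \frac{13}{4} + m s}$)
$p{\left(O \right)} = 4$ ($p{\left(O \right)} = 8 - 4 = 4$)
$\frac{1}{D{\left(p{\left(V{\left(6,4 \right)} \right)} \right)}} = \frac{1}{108}$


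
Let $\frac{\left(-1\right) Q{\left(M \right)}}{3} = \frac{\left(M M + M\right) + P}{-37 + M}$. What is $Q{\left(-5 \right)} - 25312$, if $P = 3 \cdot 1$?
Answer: $- \frac{354345}{14} \approx -25310.0$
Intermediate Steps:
$P = 3$
$Q{\left(M \right)} = - \frac{3 \left(3 + M + M^{2}\right)}{-37 + M}$ ($Q{\left(M \right)} = - 3 \frac{\left(M M + M\right) + 3}{-37 + M} = - 3 \frac{\left(M^{2} + M\right) + 3}{-37 + M} = - 3 \frac{\left(M + M^{2}\right) + 3}{-37 + M} = - 3 \frac{3 + M + M^{2}}{-37 + M} = - \frac{3 \left(3 + M + M^{2}\right)}{-37 + M}$)
$Q{\left(-5 \right)} - 25312 = \frac{3 \left(-3 - -5 - \left(-5\right)^{2}\right)}{-37 - 5} - 25312 = \frac{3 \left(-3 + 5 - 25\right)}{-42} - 25312 = 3 \left(- \frac{1}{42}\right) \left(-3 + 5 - 25\right) - 25312 = 3 \left(- \frac{1}{42}\right) \left(-23\right) - 25312 = \frac{23}{14} - 25312 = - \frac{354345}{14}$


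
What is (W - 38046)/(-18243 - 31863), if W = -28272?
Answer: 1579/1193 ≈ 1.3236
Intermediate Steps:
(W - 38046)/(-18243 - 31863) = (-28272 - 38046)/(-18243 - 31863) = -66318/(-50106) = -66318*(-1/50106) = 1579/1193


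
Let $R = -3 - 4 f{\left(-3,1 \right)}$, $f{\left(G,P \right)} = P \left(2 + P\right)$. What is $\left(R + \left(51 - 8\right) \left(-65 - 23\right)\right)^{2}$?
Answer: $14432401$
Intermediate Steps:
$R = -15$ ($R = -3 - 4 \cdot 1 \left(2 + 1\right) = -3 - 4 \cdot 1 \cdot 3 = -3 - 12 = -15$)
$\left(R + \left(51 - 8\right) \left(-65 - 23\right)\right)^{2} = \left(-15 + \left(51 - 8\right) \left(-65 - 23\right)\right)^{2} = \left(-15 + 43 \left(-88\right)\right)^{2} = \left(-15 - 3784\right)^{2} = \left(-3799\right)^{2} = 14432401$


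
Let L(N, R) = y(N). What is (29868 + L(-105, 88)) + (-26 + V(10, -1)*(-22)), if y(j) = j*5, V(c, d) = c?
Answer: 29097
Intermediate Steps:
y(j) = 5*j
L(N, R) = 5*N
(29868 + L(-105, 88)) + (-26 + V(10, -1)*(-22)) = (29868 + 5*(-105)) + (-26 + 10*(-22)) = (29868 - 525) + (-26 - 220) = 29343 - 246 = 29097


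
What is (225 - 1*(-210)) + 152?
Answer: 587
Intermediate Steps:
(225 - 1*(-210)) + 152 = (225 + 210) + 152 = 435 + 152 = 587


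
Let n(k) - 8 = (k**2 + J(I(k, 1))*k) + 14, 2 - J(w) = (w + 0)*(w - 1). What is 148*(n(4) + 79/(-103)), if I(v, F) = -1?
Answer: 567580/103 ≈ 5510.5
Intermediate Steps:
J(w) = 2 - w*(-1 + w) (J(w) = 2 - (w + 0)*(w - 1) = 2 - w*(-1 + w))
n(k) = 22 + k**2 (n(k) = 8 + ((k**2 + (2 - 1 - 1*(-1)**2)*k) + 14) = 8 + ((k**2 + (2 - 1 - 1*1)*k) + 14) = 8 + ((k**2 + (2 - 1 - 1)*k) + 14) = 8 + ((k**2 + 0*k) + 14) = 8 + ((k**2 + 0) + 14) = 8 + (k**2 + 14) = 8 + (14 + k**2) = 22 + k**2)
148*(n(4) + 79/(-103)) = 148*((22 + 4**2) + 79/(-103)) = 148*((22 + 16) + 79*(-1/103)) = 148*(38 - 79/103) = 148*(3835/103) = 567580/103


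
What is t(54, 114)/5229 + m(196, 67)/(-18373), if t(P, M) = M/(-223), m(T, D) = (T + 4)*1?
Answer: -78435974/7141382997 ≈ -0.010983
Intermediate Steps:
m(T, D) = 4 + T (m(T, D) = (4 + T)*1 = 4 + T)
t(P, M) = -M/223 (t(P, M) = M*(-1/223) = -M/223)
t(54, 114)/5229 + m(196, 67)/(-18373) = -1/223*114/5229 + (4 + 196)/(-18373) = -114/223*1/5229 + 200*(-1/18373) = -38/388689 - 200/18373 = -78435974/7141382997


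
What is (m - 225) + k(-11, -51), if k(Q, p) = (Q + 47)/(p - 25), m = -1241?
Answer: -27863/19 ≈ -1466.5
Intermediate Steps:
k(Q, p) = (47 + Q)/(-25 + p)
(m - 225) + k(-11, -51) = (-1241 - 225) + (47 - 11)/(-25 - 51) = -1466 + 36/(-76) = -1466 - 1/76*36 = -1466 - 9/19 = -27863/19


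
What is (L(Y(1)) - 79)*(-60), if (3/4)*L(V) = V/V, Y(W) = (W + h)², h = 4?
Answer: 4660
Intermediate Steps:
Y(W) = (4 + W)² (Y(W) = (W + 4)² = (4 + W)²)
L(V) = 4/3 (L(V) = 4*(V/V)/3 = (4/3)*1 = 4/3)
(L(Y(1)) - 79)*(-60) = (4/3 - 79)*(-60) = -233/3*(-60) = 4660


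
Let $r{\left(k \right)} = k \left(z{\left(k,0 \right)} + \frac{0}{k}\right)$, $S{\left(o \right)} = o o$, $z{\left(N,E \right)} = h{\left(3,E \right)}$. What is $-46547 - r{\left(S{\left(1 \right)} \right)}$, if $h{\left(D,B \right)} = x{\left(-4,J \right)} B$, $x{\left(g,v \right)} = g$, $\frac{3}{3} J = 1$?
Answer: $-46547$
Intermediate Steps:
$J = 1$
$h{\left(D,B \right)} = - 4 B$
$z{\left(N,E \right)} = - 4 E$
$S{\left(o \right)} = o^{2}$
$r{\left(k \right)} = 0$ ($r{\left(k \right)} = k \left(\left(-4\right) 0 + \frac{0}{k}\right) = k \left(0 + 0\right) = k 0 = 0$)
$-46547 - r{\left(S{\left(1 \right)} \right)} = -46547 - 0 = -46547 + 0 = -46547$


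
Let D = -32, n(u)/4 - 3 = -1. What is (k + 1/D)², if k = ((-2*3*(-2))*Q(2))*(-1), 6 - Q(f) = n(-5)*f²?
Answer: 99660289/1024 ≈ 97325.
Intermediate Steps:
n(u) = 8 (n(u) = 12 + 4*(-1) = 12 - 4 = 8)
Q(f) = 6 - 8*f²
k = 312 (k = ((-2*3*(-2))*(6 - 8*2²))*(-1) = ((-6*(-2))*(6 - 8*4))*(-1) = (12*(6 - 32))*(-1) = (12*(-26))*(-1) = -312*(-1) = 312)
(k + 1/D)² = (312 + 1/(-32))² = (312 - 1/32)² = (9983/32)² = 99660289/1024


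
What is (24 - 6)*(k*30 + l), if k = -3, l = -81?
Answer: -3078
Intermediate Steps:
(24 - 6)*(k*30 + l) = (24 - 6)*(-3*30 - 81) = 18*(-90 - 81) = 18*(-171) = -3078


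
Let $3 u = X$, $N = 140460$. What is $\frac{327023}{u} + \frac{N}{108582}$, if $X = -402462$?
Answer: $- \frac{2777590091}{2427784938} \approx -1.1441$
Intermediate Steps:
$u = -134154$ ($u = \frac{1}{3} \left(-402462\right) = -134154$)
$\frac{327023}{u} + \frac{N}{108582} = \frac{327023}{-134154} + \frac{140460}{108582} = 327023 \left(- \frac{1}{134154}\right) + 140460 \cdot \frac{1}{108582} = - \frac{327023}{134154} + \frac{23410}{18097} = - \frac{2777590091}{2427784938}$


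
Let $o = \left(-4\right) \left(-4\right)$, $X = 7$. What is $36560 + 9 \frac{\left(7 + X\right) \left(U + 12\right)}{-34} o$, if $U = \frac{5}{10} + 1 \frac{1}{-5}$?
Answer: $\frac{3045608}{85} \approx 35831.0$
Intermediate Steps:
$o = 16$
$U = \frac{3}{10}$ ($U = 5 \cdot \frac{1}{10} + 1 \left(- \frac{1}{5}\right) = \frac{1}{2} - \frac{1}{5} = \frac{3}{10} \approx 0.3$)
$36560 + 9 \frac{\left(7 + X\right) \left(U + 12\right)}{-34} o = 36560 + 9 \frac{\left(7 + 7\right) \left(\frac{3}{10} + 12\right)}{-34} \cdot 16 = 36560 + 9 \cdot 14 \cdot \frac{123}{10} \left(- \frac{1}{34}\right) 16 = 36560 + 9 \cdot \frac{861}{5} \left(- \frac{1}{34}\right) 16 = 36560 + 9 \left(- \frac{861}{170}\right) 16 = 36560 - \frac{61992}{85} = \frac{3045608}{85}$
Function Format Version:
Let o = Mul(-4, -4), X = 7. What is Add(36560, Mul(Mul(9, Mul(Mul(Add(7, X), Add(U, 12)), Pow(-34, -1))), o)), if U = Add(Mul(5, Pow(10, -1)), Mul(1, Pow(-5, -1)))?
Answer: Rational(3045608, 85) ≈ 35831.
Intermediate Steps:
o = 16
U = Rational(3, 10) (U = Add(Mul(5, Rational(1, 10)), Mul(1, Rational(-1, 5))) = Add(Rational(1, 2), Rational(-1, 5)) = Rational(3, 10) ≈ 0.30000)
Add(36560, Mul(Mul(9, Mul(Mul(Add(7, X), Add(U, 12)), Pow(-34, -1))), o)) = Add(36560, Mul(Mul(9, Mul(Mul(Add(7, 7), Add(Rational(3, 10), 12)), Pow(-34, -1))), 16)) = Add(36560, Mul(Mul(9, Mul(Mul(14, Rational(123, 10)), Rational(-1, 34))), 16)) = Add(36560, Mul(Mul(9, Mul(Rational(861, 5), Rational(-1, 34))), 16)) = Add(36560, Mul(Mul(9, Rational(-861, 170)), 16)) = Add(36560, Mul(Rational(-7749, 170), 16)) = Add(36560, Rational(-61992, 85)) = Rational(3045608, 85)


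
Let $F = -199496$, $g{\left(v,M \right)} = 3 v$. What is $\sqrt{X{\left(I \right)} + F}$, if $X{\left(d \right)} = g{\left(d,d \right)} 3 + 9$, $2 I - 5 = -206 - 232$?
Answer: $\frac{i \sqrt{805742}}{2} \approx 448.82 i$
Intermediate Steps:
$I = - \frac{433}{2}$ ($I = \frac{5}{2} + \frac{-206 - 232}{2} = \frac{5}{2} + \frac{1}{2} \left(-438\right) = \frac{5}{2} - 219 = - \frac{433}{2} \approx -216.5$)
$X{\left(d \right)} = 9 + 9 d$ ($X{\left(d \right)} = 3 d 3 + 9 = 9 d + 9 = 9 + 9 d$)
$\sqrt{X{\left(I \right)} + F} = \sqrt{\left(9 + 9 \left(- \frac{433}{2}\right)\right) - 199496} = \sqrt{\left(9 - \frac{3897}{2}\right) - 199496} = \sqrt{- \frac{3879}{2} - 199496} = \sqrt{- \frac{402871}{2}} = \frac{i \sqrt{805742}}{2}$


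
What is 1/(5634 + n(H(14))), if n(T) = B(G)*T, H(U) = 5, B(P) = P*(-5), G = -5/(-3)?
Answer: 3/16777 ≈ 0.00017882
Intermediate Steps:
G = 5/3 (G = -5*(-⅓) = 5/3 ≈ 1.6667)
B(P) = -5*P
n(T) = -25*T/3 (n(T) = (-5*5/3)*T = -25*T/3)
1/(5634 + n(H(14))) = 1/(5634 - 25/3*5) = 1/(5634 - 125/3) = 1/(16777/3) = 3/16777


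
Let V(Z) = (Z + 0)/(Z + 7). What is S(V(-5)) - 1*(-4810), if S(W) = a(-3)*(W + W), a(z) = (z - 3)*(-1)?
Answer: 4780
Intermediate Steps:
a(z) = 3 - z (a(z) = (-3 + z)*(-1) = 3 - z)
V(Z) = Z/(7 + Z)
S(W) = 12*W (S(W) = (3 - 1*(-3))*(W + W) = (3 + 3)*(2*W) = 6*(2*W) = 12*W)
S(V(-5)) - 1*(-4810) = 12*(-5/(7 - 5)) - 1*(-4810) = 12*(-5/2) + 4810 = -30 + 4810 = 4780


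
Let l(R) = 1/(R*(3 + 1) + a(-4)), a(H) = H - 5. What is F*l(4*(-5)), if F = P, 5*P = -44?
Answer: 44/445 ≈ 0.098876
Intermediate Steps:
P = -44/5 (P = (⅕)*(-44) = -44/5 ≈ -8.8000)
a(H) = -5 + H
F = -44/5 ≈ -8.8000
l(R) = 1/(-9 + 4*R) (l(R) = 1/(R*(3 + 1) + (-5 - 4)) = 1/(R*4 - 9) = 1/(4*R - 9) = 1/(-9 + 4*R))
F*l(4*(-5)) = -44/(5*(-9 + 4*(4*(-5)))) = -44/(5*(-9 + 4*(-20))) = -44/(5*(-9 - 80)) = -44/5/(-89) = -44/5*(-1/89) = 44/445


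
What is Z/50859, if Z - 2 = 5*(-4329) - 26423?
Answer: -16022/16953 ≈ -0.94508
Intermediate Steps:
Z = -48066 (Z = 2 + (5*(-4329) - 26423) = 2 + (-21645 - 26423) = 2 - 48068 = -48066)
Z/50859 = -48066/50859 = -48066*1/50859 = -16022/16953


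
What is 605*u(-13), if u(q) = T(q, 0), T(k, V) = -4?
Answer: -2420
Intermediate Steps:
u(q) = -4
605*u(-13) = 605*(-4) = -2420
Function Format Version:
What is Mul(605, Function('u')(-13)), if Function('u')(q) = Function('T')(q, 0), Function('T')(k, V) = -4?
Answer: -2420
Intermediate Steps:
Function('u')(q) = -4
Mul(605, Function('u')(-13)) = Mul(605, -4) = -2420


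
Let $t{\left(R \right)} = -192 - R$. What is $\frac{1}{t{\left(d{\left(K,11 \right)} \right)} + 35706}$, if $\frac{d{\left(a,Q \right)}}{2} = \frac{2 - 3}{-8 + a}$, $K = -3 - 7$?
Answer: $\frac{9}{319625} \approx 2.8158 \cdot 10^{-5}$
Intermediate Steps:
$K = -10$
$d{\left(a,Q \right)} = - \frac{2}{-8 + a}$ ($d{\left(a,Q \right)} = 2 \frac{2 - 3}{-8 + a} = 2 \left(- \frac{1}{-8 + a}\right) = - \frac{2}{-8 + a}$)
$\frac{1}{t{\left(d{\left(K,11 \right)} \right)} + 35706} = \frac{1}{\left(-192 - - \frac{2}{-8 - 10}\right) + 35706} = \frac{1}{\left(-192 - - \frac{2}{-18}\right) + 35706} = \frac{1}{\left(-192 - \left(-2\right) \left(- \frac{1}{18}\right)\right) + 35706} = \frac{1}{\left(-192 - \frac{1}{9}\right) + 35706} = \frac{1}{- \frac{1729}{9} + 35706} = \frac{1}{\frac{319625}{9}} = \frac{9}{319625}$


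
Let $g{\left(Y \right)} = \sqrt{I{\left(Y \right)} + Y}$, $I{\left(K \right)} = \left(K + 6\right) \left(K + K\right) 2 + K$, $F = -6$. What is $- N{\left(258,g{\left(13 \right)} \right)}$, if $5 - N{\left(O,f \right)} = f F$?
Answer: $-5 - 78 \sqrt{6} \approx -196.06$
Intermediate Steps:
$I{\left(K \right)} = K + 4 K \left(6 + K\right)$ ($I{\left(K \right)} = \left(6 + K\right) 2 K 2 + K = 2 K \left(6 + K\right) 2 + K = 4 K \left(6 + K\right) + K = K + 4 K \left(6 + K\right)$)
$g{\left(Y \right)} = \sqrt{Y + Y \left(25 + 4 Y\right)}$ ($g{\left(Y \right)} = \sqrt{Y \left(25 + 4 Y\right) + Y} = \sqrt{Y + Y \left(25 + 4 Y\right)}$)
$N{\left(O,f \right)} = 5 + 6 f$ ($N{\left(O,f \right)} = 5 - f \left(-6\right) = 5 - - 6 f = 5 + 6 f$)
$- N{\left(258,g{\left(13 \right)} \right)} = - (5 + 6 \sqrt{2} \sqrt{13 \left(13 + 2 \cdot 13\right)}) = - (5 + 6 \sqrt{2} \sqrt{13 \left(13 + 26\right)}) = - (5 + 6 \sqrt{2} \sqrt{13 \cdot 39}) = - (5 + 6 \sqrt{2} \sqrt{507}) = - (5 + 6 \sqrt{2} \cdot 13 \sqrt{3}) = - (5 + 6 \cdot 13 \sqrt{6}) = - (5 + 78 \sqrt{6}) = -5 - 78 \sqrt{6}$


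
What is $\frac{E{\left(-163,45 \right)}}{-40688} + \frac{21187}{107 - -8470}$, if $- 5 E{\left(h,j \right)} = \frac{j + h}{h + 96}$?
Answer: $\frac{144394995923}{58454313480} \approx 2.4702$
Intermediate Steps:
$E{\left(h,j \right)} = - \frac{h + j}{5 \left(96 + h\right)}$ ($E{\left(h,j \right)} = - \frac{\left(j + h\right) \frac{1}{h + 96}}{5} = - \frac{\left(h + j\right) \frac{1}{96 + h}}{5} = - \frac{\frac{1}{96 + h} \left(h + j\right)}{5} = - \frac{h + j}{5 \left(96 + h\right)}$)
$\frac{E{\left(-163,45 \right)}}{-40688} + \frac{21187}{107 - -8470} = \frac{\frac{1}{5} \frac{1}{96 - 163} \left(\left(-1\right) \left(-163\right) - 45\right)}{-40688} + \frac{21187}{107 - -8470} = \frac{163 - 45}{5 \left(-67\right)} \left(- \frac{1}{40688}\right) + \frac{21187}{107 + 8470} = \frac{1}{5} \left(- \frac{1}{67}\right) 118 \left(- \frac{1}{40688}\right) + \frac{21187}{8577} = \left(- \frac{118}{335}\right) \left(- \frac{1}{40688}\right) + 21187 \cdot \frac{1}{8577} = \frac{59}{6815240} + \frac{21187}{8577} = \frac{144394995923}{58454313480}$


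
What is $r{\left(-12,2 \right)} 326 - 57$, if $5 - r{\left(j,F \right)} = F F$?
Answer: $269$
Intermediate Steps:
$r{\left(j,F \right)} = 5 - F^{2}$ ($r{\left(j,F \right)} = 5 - F F = 5 - F^{2}$)
$r{\left(-12,2 \right)} 326 - 57 = \left(5 - 2^{2}\right) 326 - 57 = \left(5 - 4\right) 326 - 57 = 1 \cdot 326 - 57 = 326 - 57 = 269$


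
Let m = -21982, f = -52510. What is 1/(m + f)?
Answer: -1/74492 ≈ -1.3424e-5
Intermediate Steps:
1/(m + f) = 1/(-21982 - 52510) = 1/(-74492) = -1/74492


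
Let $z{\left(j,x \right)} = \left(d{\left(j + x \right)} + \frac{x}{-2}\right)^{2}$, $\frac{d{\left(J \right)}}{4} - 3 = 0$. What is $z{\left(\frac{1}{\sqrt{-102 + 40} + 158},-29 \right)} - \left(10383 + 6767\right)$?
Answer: $- \frac{65791}{4} \approx -16448.0$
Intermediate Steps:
$d{\left(J \right)} = 12$ ($d{\left(J \right)} = 12 + 4 \cdot 0 = 12 + 0 = 12$)
$z{\left(j,x \right)} = \left(12 - \frac{x}{2}\right)^{2}$ ($z{\left(j,x \right)} = \left(12 + \frac{x}{-2}\right)^{2} = \left(12 + x \left(- \frac{1}{2}\right)\right)^{2} = \left(12 - \frac{x}{2}\right)^{2}$)
$z{\left(\frac{1}{\sqrt{-102 + 40} + 158},-29 \right)} - \left(10383 + 6767\right) = \frac{\left(-24 - 29\right)^{2}}{4} - \left(10383 + 6767\right) = \frac{\left(-53\right)^{2}}{4} - 17150 = \frac{1}{4} \cdot 2809 - 17150 = \frac{2809}{4} - 17150 = - \frac{65791}{4}$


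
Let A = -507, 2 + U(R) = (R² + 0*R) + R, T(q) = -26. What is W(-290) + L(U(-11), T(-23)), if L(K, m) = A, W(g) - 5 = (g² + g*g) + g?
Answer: 167408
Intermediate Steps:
W(g) = 5 + g + 2*g² (W(g) = 5 + ((g² + g*g) + g) = 5 + ((g² + g²) + g) = 5 + (2*g² + g) = 5 + (g + 2*g²) = 5 + g + 2*g²)
U(R) = -2 + R + R² (U(R) = -2 + ((R² + 0*R) + R) = -2 + ((R² + 0) + R) = -2 + (R² + R) = -2 + (R + R²) = -2 + R + R²)
L(K, m) = -507
W(-290) + L(U(-11), T(-23)) = (5 - 290 + 2*(-290)²) - 507 = (5 - 290 + 2*84100) - 507 = (5 - 290 + 168200) - 507 = 167915 - 507 = 167408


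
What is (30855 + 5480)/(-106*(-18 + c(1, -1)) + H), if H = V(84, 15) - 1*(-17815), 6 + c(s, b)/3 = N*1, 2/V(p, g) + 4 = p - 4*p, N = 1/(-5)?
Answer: 23254400/13884539 ≈ 1.6748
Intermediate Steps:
N = -⅕ ≈ -0.20000
V(p, g) = 2/(-4 - 3*p) (V(p, g) = 2/(-4 + (p - 4*p)) = 2/(-4 - 3*p))
c(s, b) = -93/5 (c(s, b) = -18 + 3*(-⅕*1) = -18 + 3*(-⅕) = -18 - ⅗ = -93/5)
H = 2280319/128 (H = -2/(4 + 3*84) - 1*(-17815) = -2/(4 + 252) + 17815 = -2/256 + 17815 = -2*1/256 + 17815 = -1/128 + 17815 = 2280319/128 ≈ 17815.)
(30855 + 5480)/(-106*(-18 + c(1, -1)) + H) = (30855 + 5480)/(-106*(-18 - 93/5) + 2280319/128) = 36335/(-106*(-183/5) + 2280319/128) = 36335/(19398/5 + 2280319/128) = 36335/(13884539/640) = 36335*(640/13884539) = 23254400/13884539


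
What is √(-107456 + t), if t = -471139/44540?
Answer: I*√53298360955165/22270 ≈ 327.82*I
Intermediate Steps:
t = -471139/44540 (t = -471139*1/44540 = -471139/44540 ≈ -10.578)
√(-107456 + t) = √(-107456 - 471139/44540) = √(-4786561379/44540) = I*√53298360955165/22270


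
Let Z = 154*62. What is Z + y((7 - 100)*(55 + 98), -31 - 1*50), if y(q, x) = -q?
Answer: 23777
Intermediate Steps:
Z = 9548
Z + y((7 - 100)*(55 + 98), -31 - 1*50) = 9548 - (7 - 100)*(55 + 98) = 9548 - (-93)*153 = 9548 - 1*(-14229) = 9548 + 14229 = 23777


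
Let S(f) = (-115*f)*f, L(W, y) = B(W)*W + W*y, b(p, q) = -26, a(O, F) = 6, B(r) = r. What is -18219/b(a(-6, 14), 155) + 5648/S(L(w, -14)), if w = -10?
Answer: 3771328411/5382000 ≈ 700.73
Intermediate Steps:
L(W, y) = W² + W*y (L(W, y) = W*W + W*y = W² + W*y)
S(f) = -115*f²
-18219/b(a(-6, 14), 155) + 5648/S(L(w, -14)) = -18219/(-26) + 5648/((-115*100*(-10 - 14)²)) = -18219*(-1/26) + 5648/((-115*(-10*(-24))²)) = 18219/26 + 5648/((-115*240²)) = 18219/26 + 5648/((-115*57600)) = 18219/26 + 5648/(-6624000) = 18219/26 + 5648*(-1/6624000) = 18219/26 - 353/414000 = 3771328411/5382000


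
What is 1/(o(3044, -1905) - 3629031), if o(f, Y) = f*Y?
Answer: -1/9427851 ≈ -1.0607e-7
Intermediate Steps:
o(f, Y) = Y*f
1/(o(3044, -1905) - 3629031) = 1/(-1905*3044 - 3629031) = 1/(-5798820 - 3629031) = 1/(-9427851) = -1/9427851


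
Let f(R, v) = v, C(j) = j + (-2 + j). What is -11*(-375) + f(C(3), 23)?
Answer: 4148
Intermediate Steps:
C(j) = -2 + 2*j
-11*(-375) + f(C(3), 23) = -11*(-375) + 23 = 4125 + 23 = 4148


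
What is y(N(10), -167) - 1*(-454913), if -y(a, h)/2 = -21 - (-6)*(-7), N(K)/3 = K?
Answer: 455039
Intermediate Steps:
N(K) = 3*K
y(a, h) = 126 (y(a, h) = -2*(-21 - (-6)*(-7)) = -2*(-21 - 1*42) = -2*(-21 - 42) = -2*(-63) = 126)
y(N(10), -167) - 1*(-454913) = 126 - 1*(-454913) = 126 + 454913 = 455039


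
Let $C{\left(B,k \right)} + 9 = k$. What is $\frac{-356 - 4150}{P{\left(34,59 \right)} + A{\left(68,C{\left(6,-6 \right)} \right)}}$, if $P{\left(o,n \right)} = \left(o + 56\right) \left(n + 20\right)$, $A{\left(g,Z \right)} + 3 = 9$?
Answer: $- \frac{751}{1186} \approx -0.63322$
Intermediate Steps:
$C{\left(B,k \right)} = -9 + k$
$A{\left(g,Z \right)} = 6$ ($A{\left(g,Z \right)} = -3 + 9 = 6$)
$P{\left(o,n \right)} = \left(20 + n\right) \left(56 + o\right)$ ($P{\left(o,n \right)} = \left(56 + o\right) \left(20 + n\right) = \left(20 + n\right) \left(56 + o\right)$)
$\frac{-356 - 4150}{P{\left(34,59 \right)} + A{\left(68,C{\left(6,-6 \right)} \right)}} = \frac{-356 - 4150}{\left(1120 + 20 \cdot 34 + 56 \cdot 59 + 59 \cdot 34\right) + 6} = - \frac{4506}{\left(1120 + 680 + 3304 + 2006\right) + 6} = - \frac{4506}{7110 + 6} = - \frac{4506}{7116} = \left(-4506\right) \frac{1}{7116} = - \frac{751}{1186}$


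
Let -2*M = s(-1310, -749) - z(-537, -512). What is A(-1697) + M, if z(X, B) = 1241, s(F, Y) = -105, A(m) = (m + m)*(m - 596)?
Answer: 7783115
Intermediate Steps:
A(m) = 2*m*(-596 + m) (A(m) = (2*m)*(-596 + m) = 2*m*(-596 + m))
M = 673 (M = -(-105 - 1*1241)/2 = -(-105 - 1241)/2 = -½*(-1346) = 673)
A(-1697) + M = 2*(-1697)*(-596 - 1697) + 673 = 2*(-1697)*(-2293) + 673 = 7782442 + 673 = 7783115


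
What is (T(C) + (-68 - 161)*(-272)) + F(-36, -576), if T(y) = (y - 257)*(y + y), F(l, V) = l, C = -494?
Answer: 804240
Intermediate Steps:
T(y) = 2*y*(-257 + y) (T(y) = (-257 + y)*(2*y) = 2*y*(-257 + y))
(T(C) + (-68 - 161)*(-272)) + F(-36, -576) = (2*(-494)*(-257 - 494) + (-68 - 161)*(-272)) - 36 = (2*(-494)*(-751) - 229*(-272)) - 36 = (741988 + 62288) - 36 = 804276 - 36 = 804240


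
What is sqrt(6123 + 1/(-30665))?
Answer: sqrt(5757715413010)/30665 ≈ 78.250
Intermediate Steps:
sqrt(6123 + 1/(-30665)) = sqrt(6123 - 1/30665) = sqrt(187761794/30665) = sqrt(5757715413010)/30665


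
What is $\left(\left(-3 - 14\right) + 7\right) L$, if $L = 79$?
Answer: $-790$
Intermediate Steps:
$\left(\left(-3 - 14\right) + 7\right) L = \left(\left(-3 - 14\right) + 7\right) 79 = \left(-17 + 7\right) 79 = \left(-10\right) 79 = -790$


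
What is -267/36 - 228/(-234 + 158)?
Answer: -53/12 ≈ -4.4167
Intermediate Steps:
-267/36 - 228/(-234 + 158) = -267*1/36 - 228/(-76) = -89/12 - 228*(-1/76) = -89/12 + 3 = -53/12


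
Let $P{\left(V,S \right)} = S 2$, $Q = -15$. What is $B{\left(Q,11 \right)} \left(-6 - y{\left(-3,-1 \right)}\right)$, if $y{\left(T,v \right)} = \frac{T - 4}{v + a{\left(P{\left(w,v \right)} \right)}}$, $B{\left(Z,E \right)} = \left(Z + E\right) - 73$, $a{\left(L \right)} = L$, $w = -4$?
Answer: $\frac{1925}{3} \approx 641.67$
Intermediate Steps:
$P{\left(V,S \right)} = 2 S$
$B{\left(Z,E \right)} = -73 + E + Z$ ($B{\left(Z,E \right)} = \left(E + Z\right) - 73 = -73 + E + Z$)
$y{\left(T,v \right)} = \frac{-4 + T}{3 v}$ ($y{\left(T,v \right)} = \frac{T - 4}{v + 2 v} = \frac{-4 + T}{3 v}$)
$B{\left(Q,11 \right)} \left(-6 - y{\left(-3,-1 \right)}\right) = \left(-73 + 11 - 15\right) \left(-6 - \frac{-4 - 3}{3 \left(-1\right)}\right) = - 77 \left(-6 - \frac{1}{3} \left(-1\right) \left(-7\right)\right) = - 77 \left(-6 - \frac{7}{3}\right) = \left(-77\right) \left(- \frac{25}{3}\right) = \frac{1925}{3}$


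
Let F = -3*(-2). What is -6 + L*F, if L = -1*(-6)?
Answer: 30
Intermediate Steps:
L = 6
F = 6
-6 + L*F = -6 + 6*6 = -6 + 36 = 30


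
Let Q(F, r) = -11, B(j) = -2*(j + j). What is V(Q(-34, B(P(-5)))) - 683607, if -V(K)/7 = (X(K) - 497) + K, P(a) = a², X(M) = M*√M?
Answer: -680051 + 77*I*√11 ≈ -6.8005e+5 + 255.38*I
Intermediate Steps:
X(M) = M^(3/2)
B(j) = -4*j
V(K) = 3479 - 7*K - 7*K^(3/2) (V(K) = -7*((K^(3/2) - 497) + K) = -7*((-497 + K^(3/2)) + K) = -7*(-497 + K + K^(3/2)) = 3479 - 7*K - 7*K^(3/2))
V(Q(-34, B(P(-5)))) - 683607 = (3479 - 7*(-11) - (-77)*I*√11) - 683607 = (3479 + 77 - (-77)*I*√11) - 683607 = (3479 + 77 + 77*I*√11) - 683607 = (3556 + 77*I*√11) - 683607 = -680051 + 77*I*√11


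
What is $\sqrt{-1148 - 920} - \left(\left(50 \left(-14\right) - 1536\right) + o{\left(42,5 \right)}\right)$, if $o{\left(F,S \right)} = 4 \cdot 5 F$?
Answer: $1396 + 2 i \sqrt{517} \approx 1396.0 + 45.475 i$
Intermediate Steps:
$o{\left(F,S \right)} = 20 F$
$\sqrt{-1148 - 920} - \left(\left(50 \left(-14\right) - 1536\right) + o{\left(42,5 \right)}\right) = \sqrt{-1148 - 920} - \left(\left(50 \left(-14\right) - 1536\right) + 20 \cdot 42\right) = \sqrt{-2068} - \left(\left(-700 - 1536\right) + 840\right) = 2 i \sqrt{517} - \left(-2236 + 840\right) = 2 i \sqrt{517} - -1396 = 2 i \sqrt{517} + 1396 = 1396 + 2 i \sqrt{517}$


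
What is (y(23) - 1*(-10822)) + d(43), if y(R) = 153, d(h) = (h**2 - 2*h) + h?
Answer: 12781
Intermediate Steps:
d(h) = h**2 - h
(y(23) - 1*(-10822)) + d(43) = (153 - 1*(-10822)) + 43*(-1 + 43) = (153 + 10822) + 43*42 = 10975 + 1806 = 12781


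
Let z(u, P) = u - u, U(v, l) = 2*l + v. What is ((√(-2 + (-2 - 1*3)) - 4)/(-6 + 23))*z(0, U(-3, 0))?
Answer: 0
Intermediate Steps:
U(v, l) = v + 2*l
z(u, P) = 0
((√(-2 + (-2 - 1*3)) - 4)/(-6 + 23))*z(0, U(-3, 0)) = ((√(-2 + (-2 - 1*3)) - 4)/(-6 + 23))*0 = ((√(-2 + (-2 - 3)) - 4)/17)*0 = ((√(-2 - 5) - 4)*(1/17))*0 = ((√(-7) - 4)*(1/17))*0 = ((I*√7 - 4)*(1/17))*0 = ((-4 + I*√7)*(1/17))*0 = (-4/17 + I*√7/17)*0 = 0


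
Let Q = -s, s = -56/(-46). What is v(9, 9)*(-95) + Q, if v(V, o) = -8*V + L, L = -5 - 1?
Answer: 170402/23 ≈ 7408.8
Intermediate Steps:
L = -6
s = 28/23 (s = -56*(-1/46) = 28/23 ≈ 1.2174)
v(V, o) = -6 - 8*V (v(V, o) = -8*V - 6 = -6 - 8*V)
Q = -28/23 (Q = -1*28/23 = -28/23 ≈ -1.2174)
v(9, 9)*(-95) + Q = (-6 - 8*9)*(-95) - 28/23 = (-6 - 72)*(-95) - 28/23 = -78*(-95) - 28/23 = 7410 - 28/23 = 170402/23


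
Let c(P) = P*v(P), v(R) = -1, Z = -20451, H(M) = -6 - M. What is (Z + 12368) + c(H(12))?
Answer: -8065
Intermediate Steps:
c(P) = -P (c(P) = P*(-1) = -P)
(Z + 12368) + c(H(12)) = (-20451 + 12368) - (-6 - 1*12) = -8083 - (-6 - 12) = -8083 - 1*(-18) = -8083 + 18 = -8065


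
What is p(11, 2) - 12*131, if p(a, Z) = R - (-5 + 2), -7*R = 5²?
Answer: -11008/7 ≈ -1572.6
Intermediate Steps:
R = -25/7 (R = -⅐*5² = -⅐*25 = -25/7 ≈ -3.5714)
p(a, Z) = -4/7 (p(a, Z) = -25/7 - (-5 + 2) = -25/7 - 1*(-3) = -25/7 + 3 = -4/7)
p(11, 2) - 12*131 = -4/7 - 12*131 = -4/7 - 1572 = -11008/7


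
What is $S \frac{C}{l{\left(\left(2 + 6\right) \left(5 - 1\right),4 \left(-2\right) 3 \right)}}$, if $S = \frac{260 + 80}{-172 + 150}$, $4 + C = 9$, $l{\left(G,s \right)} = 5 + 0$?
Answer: $- \frac{170}{11} \approx -15.455$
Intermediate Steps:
$l{\left(G,s \right)} = 5$
$C = 5$ ($C = -4 + 9 = 5$)
$S = - \frac{170}{11}$ ($S = \frac{340}{-22} = 340 \left(- \frac{1}{22}\right) = - \frac{170}{11} \approx -15.455$)
$S \frac{C}{l{\left(\left(2 + 6\right) \left(5 - 1\right),4 \left(-2\right) 3 \right)}} = - \frac{170 \cdot \frac{5}{5}}{11} = - \frac{170 \cdot 5 \cdot \frac{1}{5}}{11} = \left(- \frac{170}{11}\right) 1 = - \frac{170}{11}$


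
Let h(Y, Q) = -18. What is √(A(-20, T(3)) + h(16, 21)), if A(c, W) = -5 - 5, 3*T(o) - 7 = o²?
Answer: 2*I*√7 ≈ 5.2915*I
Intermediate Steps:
T(o) = 7/3 + o²/3
A(c, W) = -10
√(A(-20, T(3)) + h(16, 21)) = √(-10 - 18) = √(-28) = 2*I*√7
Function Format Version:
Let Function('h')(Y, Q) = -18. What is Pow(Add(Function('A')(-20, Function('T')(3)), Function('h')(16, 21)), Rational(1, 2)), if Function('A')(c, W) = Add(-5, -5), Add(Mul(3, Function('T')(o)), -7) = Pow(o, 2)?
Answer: Mul(2, I, Pow(7, Rational(1, 2))) ≈ Mul(5.2915, I)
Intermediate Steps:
Function('T')(o) = Add(Rational(7, 3), Mul(Rational(1, 3), Pow(o, 2)))
Function('A')(c, W) = -10
Pow(Add(Function('A')(-20, Function('T')(3)), Function('h')(16, 21)), Rational(1, 2)) = Pow(Add(-10, -18), Rational(1, 2)) = Pow(-28, Rational(1, 2)) = Mul(2, I, Pow(7, Rational(1, 2)))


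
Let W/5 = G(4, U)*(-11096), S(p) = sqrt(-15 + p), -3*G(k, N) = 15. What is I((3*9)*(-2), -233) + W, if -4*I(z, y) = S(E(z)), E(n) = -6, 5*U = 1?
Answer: 277400 - I*sqrt(21)/4 ≈ 2.774e+5 - 1.1456*I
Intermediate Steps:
U = 1/5 (U = (1/5)*1 = 1/5 ≈ 0.20000)
G(k, N) = -5 (G(k, N) = -1/3*15 = -5)
I(z, y) = -I*sqrt(21)/4 (I(z, y) = -sqrt(-15 - 6)/4 = -I*sqrt(21)/4)
W = 277400 (W = 5*(-5*(-11096)) = 5*55480 = 277400)
I((3*9)*(-2), -233) + W = -I*sqrt(21)/4 + 277400 = 277400 - I*sqrt(21)/4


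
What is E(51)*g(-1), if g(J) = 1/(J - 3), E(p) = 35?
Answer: -35/4 ≈ -8.7500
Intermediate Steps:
g(J) = 1/(-3 + J)
E(51)*g(-1) = 35/(-3 - 1) = 35/(-4) = 35*(-¼) = -35/4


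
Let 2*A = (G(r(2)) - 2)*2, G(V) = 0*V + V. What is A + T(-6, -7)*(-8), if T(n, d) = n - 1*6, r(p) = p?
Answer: 96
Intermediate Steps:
G(V) = V (G(V) = 0 + V = V)
A = 0 (A = ((2 - 2)*2)/2 = (0*2)/2 = (1/2)*0 = 0)
T(n, d) = -6 + n (T(n, d) = n - 6 = -6 + n)
A + T(-6, -7)*(-8) = 0 + (-6 - 6)*(-8) = 0 - 12*(-8) = 0 + 96 = 96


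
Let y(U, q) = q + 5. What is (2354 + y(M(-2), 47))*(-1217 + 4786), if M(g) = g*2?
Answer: 8587014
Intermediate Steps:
M(g) = 2*g
y(U, q) = 5 + q
(2354 + y(M(-2), 47))*(-1217 + 4786) = (2354 + (5 + 47))*(-1217 + 4786) = (2354 + 52)*3569 = 2406*3569 = 8587014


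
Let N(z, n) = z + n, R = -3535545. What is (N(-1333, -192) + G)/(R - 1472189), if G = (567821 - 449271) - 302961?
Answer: 92968/2503867 ≈ 0.037130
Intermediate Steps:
N(z, n) = n + z
G = -184411 (G = 118550 - 302961 = -184411)
(N(-1333, -192) + G)/(R - 1472189) = ((-192 - 1333) - 184411)/(-3535545 - 1472189) = (-1525 - 184411)/(-5007734) = -185936*(-1/5007734) = 92968/2503867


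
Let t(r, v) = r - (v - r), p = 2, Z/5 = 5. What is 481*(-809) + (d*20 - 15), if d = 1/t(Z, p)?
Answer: -4669723/12 ≈ -3.8914e+5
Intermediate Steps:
Z = 25 (Z = 5*5 = 25)
t(r, v) = -v + 2*r (t(r, v) = r + (r - v) = -v + 2*r)
d = 1/48 (d = 1/(-1*2 + 2*25) = 1/(-2 + 50) = 1/48 ≈ 0.020833)
481*(-809) + (d*20 - 15) = 481*(-809) + ((1/48)*20 - 15) = -389129 + (5/12 - 15) = -389129 - 175/12 = -4669723/12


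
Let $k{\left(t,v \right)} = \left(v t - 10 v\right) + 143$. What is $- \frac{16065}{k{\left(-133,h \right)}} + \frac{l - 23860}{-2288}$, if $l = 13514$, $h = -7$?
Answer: $- \frac{2723}{286} \approx -9.521$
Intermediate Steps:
$k{\left(t,v \right)} = 143 - 10 v + t v$ ($k{\left(t,v \right)} = \left(t v - 10 v\right) + 143 = \left(- 10 v + t v\right) + 143 = 143 - 10 v + t v$)
$- \frac{16065}{k{\left(-133,h \right)}} + \frac{l - 23860}{-2288} = - \frac{16065}{143 - -70 - -931} + \frac{13514 - 23860}{-2288} = - \frac{16065}{143 + 70 + 931} - - \frac{5173}{1144} = - \frac{16065}{1144} + \frac{5173}{1144} = - \frac{2723}{286}$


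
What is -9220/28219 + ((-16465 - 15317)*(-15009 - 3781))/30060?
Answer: 280860865577/14137719 ≈ 19866.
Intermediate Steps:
-9220/28219 + ((-16465 - 15317)*(-15009 - 3781))/30060 = -9220*1/28219 - 31782*(-18790)*(1/30060) = -9220/28219 + 597183780*(1/30060) = -9220/28219 + 9953063/501 = 280860865577/14137719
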